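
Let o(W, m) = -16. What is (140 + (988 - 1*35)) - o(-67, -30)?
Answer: 1109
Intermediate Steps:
(140 + (988 - 1*35)) - o(-67, -30) = (140 + (988 - 1*35)) - 1*(-16) = (140 + (988 - 35)) + 16 = (140 + 953) + 16 = 1093 + 16 = 1109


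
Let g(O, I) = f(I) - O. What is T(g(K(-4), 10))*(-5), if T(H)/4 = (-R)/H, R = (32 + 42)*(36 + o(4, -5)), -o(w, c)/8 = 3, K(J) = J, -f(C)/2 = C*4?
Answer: -4440/19 ≈ -233.68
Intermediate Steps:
f(C) = -8*C (f(C) = -2*C*4 = -8*C)
o(w, c) = -24 (o(w, c) = -8*3 = -24)
R = 888 (R = (32 + 42)*(36 - 24) = 74*12 = 888)
g(O, I) = -O - 8*I (g(O, I) = -8*I - O = -O - 8*I)
T(H) = -3552/H (T(H) = 4*((-1*888)/H) = 4*(-888/H) = -3552/H)
T(g(K(-4), 10))*(-5) = -3552/(-1*(-4) - 8*10)*(-5) = -3552/(4 - 80)*(-5) = -3552/(-76)*(-5) = -3552*(-1/76)*(-5) = (888/19)*(-5) = -4440/19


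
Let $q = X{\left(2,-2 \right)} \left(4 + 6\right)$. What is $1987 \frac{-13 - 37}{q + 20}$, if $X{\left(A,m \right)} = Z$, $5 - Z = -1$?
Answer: $- \frac{9935}{8} \approx -1241.9$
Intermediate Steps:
$Z = 6$ ($Z = 5 - -1 = 5 + 1 = 6$)
$X{\left(A,m \right)} = 6$
$q = 60$ ($q = 6 \left(4 + 6\right) = 6 \cdot 10 = 60$)
$1987 \frac{-13 - 37}{q + 20} = 1987 \frac{-13 - 37}{60 + 20} = 1987 \left(- \frac{50}{80}\right) = 1987 \left(\left(-50\right) \frac{1}{80}\right) = 1987 \left(- \frac{5}{8}\right) = - \frac{9935}{8}$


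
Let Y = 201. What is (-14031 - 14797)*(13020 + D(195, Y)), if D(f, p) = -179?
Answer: -370180348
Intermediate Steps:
(-14031 - 14797)*(13020 + D(195, Y)) = (-14031 - 14797)*(13020 - 179) = -28828*12841 = -370180348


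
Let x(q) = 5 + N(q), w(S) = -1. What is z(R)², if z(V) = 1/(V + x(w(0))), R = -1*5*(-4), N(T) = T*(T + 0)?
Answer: 1/676 ≈ 0.0014793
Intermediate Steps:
N(T) = T² (N(T) = T*T = T²)
R = 20 (R = -5*(-4) = 20)
x(q) = 5 + q²
z(V) = 1/(6 + V) (z(V) = 1/(V + (5 + (-1)²)) = 1/(V + (5 + 1)) = 1/(V + 6) = 1/(6 + V))
z(R)² = (1/(6 + 20))² = (1/26)² = 1/676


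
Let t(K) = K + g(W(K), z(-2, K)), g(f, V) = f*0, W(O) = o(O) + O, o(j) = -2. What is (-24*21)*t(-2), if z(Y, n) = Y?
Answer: 1008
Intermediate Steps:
W(O) = -2 + O
g(f, V) = 0
t(K) = K (t(K) = K + 0 = K)
(-24*21)*t(-2) = -24*21*(-2) = -504*(-2) = 1008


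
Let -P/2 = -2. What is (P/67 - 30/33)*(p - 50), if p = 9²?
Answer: -19406/737 ≈ -26.331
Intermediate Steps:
P = 4 (P = -2*(-2) = 4)
p = 81
(P/67 - 30/33)*(p - 50) = (4/67 - 30/33)*(81 - 50) = (4*(1/67) - 30*1/33)*31 = (4/67 - 10/11)*31 = -626/737*31 = -19406/737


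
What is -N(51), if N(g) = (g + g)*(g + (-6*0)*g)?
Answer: -5202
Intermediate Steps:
N(g) = 2*g² (N(g) = (2*g)*(g + 0*g) = (2*g)*(g + 0) = (2*g)*g = 2*g²)
-N(51) = -2*51² = -2*2601 = -1*5202 = -5202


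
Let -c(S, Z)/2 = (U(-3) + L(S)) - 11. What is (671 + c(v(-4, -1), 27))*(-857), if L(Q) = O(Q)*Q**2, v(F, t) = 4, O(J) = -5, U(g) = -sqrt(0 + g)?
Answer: -731021 - 1714*I*sqrt(3) ≈ -7.3102e+5 - 2968.7*I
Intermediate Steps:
U(g) = -sqrt(g)
L(Q) = -5*Q**2
c(S, Z) = 22 + 10*S**2 + 2*I*sqrt(3) (c(S, Z) = -2*((-sqrt(-3) - 5*S**2) - 11) = -2*((-I*sqrt(3) - 5*S**2) - 11) = -2*((-5*S**2 - I*sqrt(3)) - 11) = -2*(-11 - 5*S**2 - I*sqrt(3)) = 22 + 10*S**2 + 2*I*sqrt(3))
(671 + c(v(-4, -1), 27))*(-857) = (671 + (22 + 10*4**2 + 2*I*sqrt(3)))*(-857) = (671 + (22 + 10*16 + 2*I*sqrt(3)))*(-857) = (671 + (22 + 160 + 2*I*sqrt(3)))*(-857) = (671 + (182 + 2*I*sqrt(3)))*(-857) = (853 + 2*I*sqrt(3))*(-857) = -731021 - 1714*I*sqrt(3)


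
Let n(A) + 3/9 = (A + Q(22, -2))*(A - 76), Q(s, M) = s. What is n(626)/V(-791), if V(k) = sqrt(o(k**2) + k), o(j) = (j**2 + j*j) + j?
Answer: 1069199*sqrt(195738513103)/1174431078618 ≈ 0.40278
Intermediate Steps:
o(j) = j + 2*j**2 (o(j) = (j**2 + j**2) + j = 2*j**2 + j = j + 2*j**2)
V(k) = sqrt(k + k**2*(1 + 2*k**2)) (V(k) = sqrt(k**2*(1 + 2*k**2) + k) = sqrt(k + k**2*(1 + 2*k**2)))
n(A) = -1/3 + (-76 + A)*(22 + A) (n(A) = -1/3 + (A + 22)*(A - 76) = -1/3 + (22 + A)*(-76 + A) = -1/3 + (-76 + A)*(22 + A))
n(626)/V(-791) = (-5017/3 + 626**2 - 54*626)/(sqrt(-791*(1 - 791 + 2*(-791)**3))) = (-5017/3 + 391876 - 33804)/(sqrt(-791*(1 - 791 + 2*(-494913671)))) = 1069199/(3*(sqrt(-791*(1 - 791 - 989827342)))) = 1069199/(3*(sqrt(-791*(-989828132)))) = 1069199/(3*(sqrt(782954052412))) = 1069199/(3*((2*sqrt(195738513103)))) = 1069199*(sqrt(195738513103)/391477026206)/3 = 1069199*sqrt(195738513103)/1174431078618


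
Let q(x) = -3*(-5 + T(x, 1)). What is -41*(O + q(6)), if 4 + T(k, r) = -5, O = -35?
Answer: -287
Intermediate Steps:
T(k, r) = -9 (T(k, r) = -4 - 5 = -9)
q(x) = 42 (q(x) = -3*(-5 - 9) = -3*(-14) = 42)
-41*(O + q(6)) = -41*(-35 + 42) = -41*7 = -287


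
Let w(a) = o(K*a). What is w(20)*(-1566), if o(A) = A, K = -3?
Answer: 93960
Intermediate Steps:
w(a) = -3*a
w(20)*(-1566) = -3*20*(-1566) = -60*(-1566) = 93960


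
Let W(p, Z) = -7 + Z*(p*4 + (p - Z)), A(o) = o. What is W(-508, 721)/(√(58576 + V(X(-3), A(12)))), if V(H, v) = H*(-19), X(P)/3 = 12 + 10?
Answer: -1175594*√57322/28661 ≈ -9820.3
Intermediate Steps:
X(P) = 66 (X(P) = 3*(12 + 10) = 3*22 = 66)
V(H, v) = -19*H
W(p, Z) = -7 + Z*(-Z + 5*p) (W(p, Z) = -7 + Z*(4*p + (p - Z)) = -7 + Z*(-Z + 5*p))
W(-508, 721)/(√(58576 + V(X(-3), A(12)))) = (-7 - 1*721² + 5*721*(-508))/(√(58576 - 19*66)) = (-7 - 1*519841 - 1831340)/(√(58576 - 1254)) = (-7 - 519841 - 1831340)/(√57322) = -1175594*√57322/28661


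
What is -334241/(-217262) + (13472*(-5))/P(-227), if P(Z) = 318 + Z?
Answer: -14604352389/19770842 ≈ -738.68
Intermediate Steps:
-334241/(-217262) + (13472*(-5))/P(-227) = -334241/(-217262) + (13472*(-5))/(318 - 227) = -334241*(-1/217262) - 67360/91 = 334241/217262 - 67360*1/91 = 334241/217262 - 67360/91 = -14604352389/19770842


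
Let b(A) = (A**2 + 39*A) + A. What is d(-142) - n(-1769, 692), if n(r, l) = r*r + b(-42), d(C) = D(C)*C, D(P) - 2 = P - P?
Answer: -3129729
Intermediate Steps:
D(P) = 2 (D(P) = 2 + (P - P) = 2 + 0 = 2)
b(A) = A**2 + 40*A
d(C) = 2*C
n(r, l) = 84 + r**2 (n(r, l) = r*r - 42*(40 - 42) = r**2 - 42*(-2) = r**2 + 84 = 84 + r**2)
d(-142) - n(-1769, 692) = 2*(-142) - (84 + (-1769)**2) = -284 - (84 + 3129361) = -284 - 1*3129445 = -284 - 3129445 = -3129729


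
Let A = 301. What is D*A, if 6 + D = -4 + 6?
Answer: -1204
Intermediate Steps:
D = -4 (D = -6 + (-4 + 6) = -6 + 2 = -4)
D*A = -4*301 = -1204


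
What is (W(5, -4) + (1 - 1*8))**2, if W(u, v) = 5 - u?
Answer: 49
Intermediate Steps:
(W(5, -4) + (1 - 1*8))**2 = ((5 - 1*5) + (1 - 1*8))**2 = ((5 - 5) + (1 - 8))**2 = (0 - 7)**2 = (-7)**2 = 49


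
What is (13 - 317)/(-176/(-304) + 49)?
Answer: -2888/471 ≈ -6.1316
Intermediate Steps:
(13 - 317)/(-176/(-304) + 49) = -304/(-176*(-1/304) + 49) = -304/(11/19 + 49) = -304/942/19 = -304*19/942 = -2888/471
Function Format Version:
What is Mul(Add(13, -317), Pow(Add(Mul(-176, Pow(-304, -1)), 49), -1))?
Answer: Rational(-2888, 471) ≈ -6.1316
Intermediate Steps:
Mul(Add(13, -317), Pow(Add(Mul(-176, Pow(-304, -1)), 49), -1)) = Mul(-304, Pow(Add(Mul(-176, Rational(-1, 304)), 49), -1)) = Mul(-304, Pow(Add(Rational(11, 19), 49), -1)) = Mul(-304, Pow(Rational(942, 19), -1)) = Mul(-304, Rational(19, 942)) = Rational(-2888, 471)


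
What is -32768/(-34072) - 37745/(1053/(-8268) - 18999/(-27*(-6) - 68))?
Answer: 1610026443268/8582579217 ≈ 187.59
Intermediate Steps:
-32768/(-34072) - 37745/(1053/(-8268) - 18999/(-27*(-6) - 68)) = -32768*(-1/34072) - 37745/(1053*(-1/8268) - 18999/(162 - 68)) = 4096/4259 - 37745/(-27/212 - 18999/94) = 4096/4259 - 37745/(-2015163/9964) = 4096/4259 - 37745*(-9964/2015163) = 4096/4259 + 376091180/2015163 = 1610026443268/8582579217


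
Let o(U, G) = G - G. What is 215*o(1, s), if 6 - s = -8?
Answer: 0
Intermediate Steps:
s = 14 (s = 6 - 1*(-8) = 6 + 8 = 14)
o(U, G) = 0
215*o(1, s) = 215*0 = 0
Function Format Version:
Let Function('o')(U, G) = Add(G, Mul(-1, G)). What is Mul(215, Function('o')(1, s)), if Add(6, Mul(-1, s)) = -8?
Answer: 0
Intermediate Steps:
s = 14 (s = Add(6, Mul(-1, -8)) = Add(6, 8) = 14)
Function('o')(U, G) = 0
Mul(215, Function('o')(1, s)) = Mul(215, 0) = 0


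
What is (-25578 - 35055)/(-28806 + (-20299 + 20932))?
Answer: 20211/9391 ≈ 2.1522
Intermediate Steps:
(-25578 - 35055)/(-28806 + (-20299 + 20932)) = -60633/(-28806 + 633) = -60633/(-28173) = -60633*(-1/28173) = 20211/9391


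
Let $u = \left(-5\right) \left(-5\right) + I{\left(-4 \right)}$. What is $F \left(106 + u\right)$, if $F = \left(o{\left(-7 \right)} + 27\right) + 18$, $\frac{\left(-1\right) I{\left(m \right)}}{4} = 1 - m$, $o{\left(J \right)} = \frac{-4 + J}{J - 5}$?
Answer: $\frac{20387}{4} \approx 5096.8$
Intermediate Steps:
$o{\left(J \right)} = \frac{-4 + J}{-5 + J}$
$I{\left(m \right)} = -4 + 4 m$ ($I{\left(m \right)} = - 4 \left(1 - m\right) = -4 + 4 m$)
$u = 5$ ($u = \left(-5\right) \left(-5\right) + \left(-4 + 4 \left(-4\right)\right) = 25 - 20 = 5$)
$F = \frac{551}{12}$ ($F = \left(\frac{-4 - 7}{-5 - 7} + 27\right) + 18 = \left(\frac{1}{-12} \left(-11\right) + 27\right) + 18 = \left(\left(- \frac{1}{12}\right) \left(-11\right) + 27\right) + 18 = \left(\frac{11}{12} + 27\right) + 18 = \frac{335}{12} + 18 = \frac{551}{12} \approx 45.917$)
$F \left(106 + u\right) = \frac{551 \left(106 + 5\right)}{12} = \frac{551}{12} \cdot 111 = \frac{20387}{4}$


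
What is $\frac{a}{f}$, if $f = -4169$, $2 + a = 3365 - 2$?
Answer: $- \frac{3361}{4169} \approx -0.80619$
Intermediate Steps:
$a = 3361$ ($a = -2 + \left(3365 - 2\right) = -2 + 3363 = 3361$)
$\frac{a}{f} = \frac{3361}{-4169} = 3361 \left(- \frac{1}{4169}\right) = - \frac{3361}{4169}$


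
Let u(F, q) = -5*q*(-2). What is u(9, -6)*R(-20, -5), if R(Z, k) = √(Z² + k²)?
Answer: -300*√17 ≈ -1236.9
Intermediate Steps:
u(F, q) = 10*q
u(9, -6)*R(-20, -5) = (10*(-6))*√((-20)² + (-5)²) = -60*√(400 + 25) = -300*√17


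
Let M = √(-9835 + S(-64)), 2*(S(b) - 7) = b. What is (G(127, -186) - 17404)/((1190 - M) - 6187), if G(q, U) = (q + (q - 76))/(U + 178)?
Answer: 38701765/11102164 - 7745*I*√2465/5551082 ≈ 3.486 - 0.069271*I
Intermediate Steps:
S(b) = 7 + b/2
M = 2*I*√2465 (M = √(-9835 + (7 + (½)*(-64))) = √(-9835 + (7 - 32)) = √(-9835 - 25) = √(-9860) = 2*I*√2465 ≈ 99.297*I)
G(q, U) = (-76 + 2*q)/(178 + U) (G(q, U) = (q + (-76 + q))/(178 + U) = (-76 + 2*q)/(178 + U))
(G(127, -186) - 17404)/((1190 - M) - 6187) = (2*(-38 + 127)/(178 - 186) - 17404)/((1190 - 2*I*√2465) - 6187) = (2*89/(-8) - 17404)/((1190 - 2*I*√2465) - 6187) = (2*(-⅛)*89 - 17404)/(-4997 - 2*I*√2465) = (-89/4 - 17404)/(-4997 - 2*I*√2465) = -69705/(4*(-4997 - 2*I*√2465))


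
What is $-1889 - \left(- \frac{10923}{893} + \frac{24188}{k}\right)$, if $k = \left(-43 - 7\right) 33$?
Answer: $- \frac{1371862108}{736725} \approx -1862.1$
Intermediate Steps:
$k = -1650$ ($k = \left(-50\right) 33 = -1650$)
$-1889 - \left(- \frac{10923}{893} + \frac{24188}{k}\right) = -1889 - \left(- \frac{12094}{825} - \frac{10923}{893}\right) = -1889 - - \frac{19811417}{736725} = -1889 + \left(\frac{10923}{893} + \frac{12094}{825}\right) = -1889 + \frac{19811417}{736725} = - \frac{1371862108}{736725}$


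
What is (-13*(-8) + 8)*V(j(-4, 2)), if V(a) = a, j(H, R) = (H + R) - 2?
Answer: -448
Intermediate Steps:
j(H, R) = -2 + H + R
(-13*(-8) + 8)*V(j(-4, 2)) = (-13*(-8) + 8)*(-2 - 4 + 2) = (104 + 8)*(-4) = 112*(-4) = -448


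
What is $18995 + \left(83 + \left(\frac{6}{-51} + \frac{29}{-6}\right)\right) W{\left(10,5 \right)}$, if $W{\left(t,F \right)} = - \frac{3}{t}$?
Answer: $\frac{6450339}{340} \approx 18972.0$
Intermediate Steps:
$18995 + \left(83 + \left(\frac{6}{-51} + \frac{29}{-6}\right)\right) W{\left(10,5 \right)} = 18995 + \left(83 + \left(\frac{6}{-51} + \frac{29}{-6}\right)\right) \left(- \frac{3}{10}\right) = 18995 + \left(83 + \left(6 \left(- \frac{1}{51}\right) + 29 \left(- \frac{1}{6}\right)\right)\right) \left(\left(-3\right) \frac{1}{10}\right) = 18995 + \left(83 - \frac{505}{102}\right) \left(- \frac{3}{10}\right) = 18995 + \frac{7961}{102} \left(- \frac{3}{10}\right) = 18995 - \frac{7961}{340} = \frac{6450339}{340}$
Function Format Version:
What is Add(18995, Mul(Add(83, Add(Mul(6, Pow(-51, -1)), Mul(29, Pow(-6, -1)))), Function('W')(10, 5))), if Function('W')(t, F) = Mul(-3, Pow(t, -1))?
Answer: Rational(6450339, 340) ≈ 18972.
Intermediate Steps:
Add(18995, Mul(Add(83, Add(Mul(6, Pow(-51, -1)), Mul(29, Pow(-6, -1)))), Function('W')(10, 5))) = Add(18995, Mul(Add(83, Add(Mul(6, Pow(-51, -1)), Mul(29, Pow(-6, -1)))), Mul(-3, Pow(10, -1)))) = Add(18995, Mul(Add(83, Add(Mul(6, Rational(-1, 51)), Mul(29, Rational(-1, 6)))), Mul(-3, Rational(1, 10)))) = Add(18995, Mul(Add(83, Add(Rational(-2, 17), Rational(-29, 6))), Rational(-3, 10))) = Add(18995, Mul(Add(83, Rational(-505, 102)), Rational(-3, 10))) = Add(18995, Mul(Rational(7961, 102), Rational(-3, 10))) = Add(18995, Rational(-7961, 340)) = Rational(6450339, 340)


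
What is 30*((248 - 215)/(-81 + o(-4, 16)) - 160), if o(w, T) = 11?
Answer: -33699/7 ≈ -4814.1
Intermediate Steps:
30*((248 - 215)/(-81 + o(-4, 16)) - 160) = 30*((248 - 215)/(-81 + 11) - 160) = 30*(33/(-70) - 160) = 30*(33*(-1/70) - 160) = 30*(-33/70 - 160) = 30*(-11233/70) = -33699/7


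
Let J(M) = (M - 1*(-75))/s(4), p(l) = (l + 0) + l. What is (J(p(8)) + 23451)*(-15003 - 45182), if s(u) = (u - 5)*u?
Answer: -5640116905/4 ≈ -1.4100e+9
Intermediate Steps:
p(l) = 2*l (p(l) = l + l = 2*l)
s(u) = u*(-5 + u) (s(u) = (-5 + u)*u = u*(-5 + u))
J(M) = -75/4 - M/4 (J(M) = (M - 1*(-75))/((4*(-5 + 4))) = (M + 75)/((4*(-1))) = (75 + M)/(-4) = (75 + M)*(-1/4) = -75/4 - M/4)
(J(p(8)) + 23451)*(-15003 - 45182) = ((-75/4 - 8/2) + 23451)*(-15003 - 45182) = ((-75/4 - 1/4*16) + 23451)*(-60185) = ((-75/4 - 4) + 23451)*(-60185) = (-91/4 + 23451)*(-60185) = (93713/4)*(-60185) = -5640116905/4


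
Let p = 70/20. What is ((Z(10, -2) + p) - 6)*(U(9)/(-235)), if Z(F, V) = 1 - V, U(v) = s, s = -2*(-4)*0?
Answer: 0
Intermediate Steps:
p = 7/2 (p = 70*(1/20) = 7/2 ≈ 3.5000)
s = 0 (s = 8*0 = 0)
U(v) = 0
((Z(10, -2) + p) - 6)*(U(9)/(-235)) = (((1 - 1*(-2)) + 7/2) - 6)*(0/(-235)) = (((1 + 2) + 7/2) - 6)*(0*(-1/235)) = ((3 + 7/2) - 6)*0 = (13/2 - 6)*0 = (½)*0 = 0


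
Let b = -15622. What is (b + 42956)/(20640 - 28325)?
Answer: -27334/7685 ≈ -3.5568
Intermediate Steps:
(b + 42956)/(20640 - 28325) = (-15622 + 42956)/(20640 - 28325) = 27334/(-7685) = 27334*(-1/7685) = -27334/7685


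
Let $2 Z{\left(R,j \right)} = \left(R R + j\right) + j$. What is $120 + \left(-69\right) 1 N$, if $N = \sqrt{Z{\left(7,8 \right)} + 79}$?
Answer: $120 - \frac{69 \sqrt{446}}{2} \approx -608.6$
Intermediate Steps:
$Z{\left(R,j \right)} = j + \frac{R^{2}}{2}$ ($Z{\left(R,j \right)} = \frac{\left(R R + j\right) + j}{2} = \frac{\left(R^{2} + j\right) + j}{2} = \frac{\left(j + R^{2}\right) + j}{2} = \frac{R^{2} + 2 j}{2} = j + \frac{R^{2}}{2}$)
$N = \frac{\sqrt{446}}{2}$ ($N = \sqrt{\left(8 + \frac{7^{2}}{2}\right) + 79} = \sqrt{\left(8 + \frac{1}{2} \cdot 49\right) + 79} = \sqrt{\left(8 + \frac{49}{2}\right) + 79} = \sqrt{\frac{65}{2} + 79} = \sqrt{\frac{223}{2}} = \frac{\sqrt{446}}{2} \approx 10.559$)
$120 + \left(-69\right) 1 N = 120 + \left(-69\right) 1 \frac{\sqrt{446}}{2} = 120 - 69 \frac{\sqrt{446}}{2} = 120 - \frac{69 \sqrt{446}}{2}$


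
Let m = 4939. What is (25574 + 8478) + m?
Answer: 38991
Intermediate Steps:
(25574 + 8478) + m = (25574 + 8478) + 4939 = 34052 + 4939 = 38991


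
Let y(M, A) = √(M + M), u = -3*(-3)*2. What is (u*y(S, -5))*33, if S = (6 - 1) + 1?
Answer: 1188*√3 ≈ 2057.7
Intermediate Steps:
u = 18 (u = 9*2 = 18)
S = 6 (S = 5 + 1 = 6)
y(M, A) = √2*√M (y(M, A) = √(2*M) = √2*√M)
(u*y(S, -5))*33 = (18*(√2*√6))*33 = (18*(2*√3))*33 = (36*√3)*33 = 1188*√3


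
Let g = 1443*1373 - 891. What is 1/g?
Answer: 1/1980348 ≈ 5.0496e-7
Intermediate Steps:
g = 1980348 (g = 1981239 - 891 = 1980348)
1/g = 1/1980348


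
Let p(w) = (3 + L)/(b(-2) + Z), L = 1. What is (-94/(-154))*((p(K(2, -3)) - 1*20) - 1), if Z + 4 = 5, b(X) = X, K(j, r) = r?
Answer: -1175/77 ≈ -15.260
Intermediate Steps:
Z = 1 (Z = -4 + 5 = 1)
p(w) = -4 (p(w) = (3 + 1)/(-2 + 1) = 4/(-1) = 4*(-1) = -4)
(-94/(-154))*((p(K(2, -3)) - 1*20) - 1) = (-94/(-154))*((-4 - 1*20) - 1) = (-94*(-1/154))*((-4 - 20) - 1) = 47*(-24 - 1)/77 = (47/77)*(-25) = -1175/77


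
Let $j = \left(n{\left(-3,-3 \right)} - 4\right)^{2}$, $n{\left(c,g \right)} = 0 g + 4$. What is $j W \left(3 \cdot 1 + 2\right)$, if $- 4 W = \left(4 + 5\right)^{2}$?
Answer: $0$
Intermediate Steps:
$n{\left(c,g \right)} = 4$ ($n{\left(c,g \right)} = 0 + 4 = 4$)
$W = - \frac{81}{4}$ ($W = - \frac{\left(4 + 5\right)^{2}}{4} = - \frac{9^{2}}{4} = \left(- \frac{1}{4}\right) 81 = - \frac{81}{4} \approx -20.25$)
$j = 0$ ($j = \left(4 - 4\right)^{2} = 0^{2} = 0$)
$j W \left(3 \cdot 1 + 2\right) = 0 \left(- \frac{81}{4}\right) \left(3 \cdot 1 + 2\right) = 0 \left(3 + 2\right) = 0 \cdot 5 = 0$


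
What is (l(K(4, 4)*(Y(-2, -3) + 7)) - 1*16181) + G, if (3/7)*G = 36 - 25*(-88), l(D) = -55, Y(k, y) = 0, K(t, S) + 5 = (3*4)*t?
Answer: -33056/3 ≈ -11019.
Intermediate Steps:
K(t, S) = -5 + 12*t (K(t, S) = -5 + (3*4)*t = -5 + 12*t)
G = 15652/3 (G = 7*(36 - 25*(-88))/3 = 7*(36 + 2200)/3 = (7/3)*2236 = 15652/3 ≈ 5217.3)
(l(K(4, 4)*(Y(-2, -3) + 7)) - 1*16181) + G = (-55 - 1*16181) + 15652/3 = (-55 - 16181) + 15652/3 = -16236 + 15652/3 = -33056/3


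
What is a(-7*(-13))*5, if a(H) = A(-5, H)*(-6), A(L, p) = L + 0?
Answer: 150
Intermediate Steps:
A(L, p) = L
a(H) = 30 (a(H) = -5*(-6) = 30)
a(-7*(-13))*5 = 30*5 = 150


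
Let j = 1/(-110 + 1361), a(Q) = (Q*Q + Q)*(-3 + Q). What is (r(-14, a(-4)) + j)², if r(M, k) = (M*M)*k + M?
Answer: 424936047756529/1565001 ≈ 2.7152e+8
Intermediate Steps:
a(Q) = (-3 + Q)*(Q + Q²) (a(Q) = (Q² + Q)*(-3 + Q) = (Q + Q²)*(-3 + Q) = (-3 + Q)*(Q + Q²))
r(M, k) = M + k*M² (r(M, k) = M²*k + M = k*M² + M = M + k*M²)
j = 1/1251 ≈ 0.00079936
(r(-14, a(-4)) + j)² = (-14*(1 - (-56)*(-3 + (-4)² - 2*(-4))) + 1/1251)² = (-14*(1 - (-56)*(-3 + 16 + 8)) + 1/1251)² = (-14*(1 - (-56)*21) + 1/1251)² = (-14*(1 - 14*(-84)) + 1/1251)² = (-14*(1 + 1176) + 1/1251)² = (-14*1177 + 1/1251)² = (-16478 + 1/1251)² = (-20613977/1251)² = 424936047756529/1565001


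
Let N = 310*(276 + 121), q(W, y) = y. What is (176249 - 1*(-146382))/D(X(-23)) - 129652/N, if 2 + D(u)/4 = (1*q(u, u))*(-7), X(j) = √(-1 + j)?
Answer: (-3630256*√6 + 19853617193*I)/(492280*(-I + 7*√6)) ≈ -137.76 + 2344.1*I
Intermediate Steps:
N = 123070 (N = 310*397 = 123070)
D(u) = -8 - 28*u (D(u) = -8 + 4*((1*u)*(-7)) = -8 + 4*(u*(-7)) = -8 + 4*(-7*u) = -8 - 28*u)
(176249 - 1*(-146382))/D(X(-23)) - 129652/N = (176249 - 1*(-146382))/(-8 - 28*√(-1 - 23)) - 129652/123070 = (176249 + 146382)/(-8 - 56*I*√6) - 129652*1/123070 = 322631/(-8 - 56*I*√6) - 64826/61535 = -64826/61535 + 322631/(-8 - 56*I*√6)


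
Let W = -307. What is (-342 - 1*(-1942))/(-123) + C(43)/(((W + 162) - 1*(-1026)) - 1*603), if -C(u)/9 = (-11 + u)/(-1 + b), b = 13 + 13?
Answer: -5577712/427425 ≈ -13.050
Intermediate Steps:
b = 26
C(u) = 99/25 - 9*u/25 (C(u) = -9*(-11 + u)/(-1 + 26) = -9*(-11 + u)/25 = -9*(-11/25 + u/25) = 99/25 - 9*u/25)
(-342 - 1*(-1942))/(-123) + C(43)/(((W + 162) - 1*(-1026)) - 1*603) = (-342 - 1*(-1942))/(-123) + (99/25 - 9/25*43)/(((-307 + 162) - 1*(-1026)) - 1*603) = (-342 + 1942)*(-1/123) + (99/25 - 387/25)/((-145 + 1026) - 603) = 1600*(-1/123) - 288/(25*(881 - 603)) = -1600/123 - 288/25/278 = -1600/123 - 288/25*1/278 = -1600/123 - 144/3475 = -5577712/427425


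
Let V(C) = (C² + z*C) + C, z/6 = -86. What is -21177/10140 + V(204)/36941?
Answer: -2150259/564980 ≈ -3.8059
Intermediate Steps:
z = -516 (z = 6*(-86) = -516)
V(C) = C² - 515*C (V(C) = (C² - 516*C) + C = C² - 515*C)
-21177/10140 + V(204)/36941 = -21177/10140 + (204*(-515 + 204))/36941 = -21177*1/10140 + (204*(-311))*(1/36941) = -543/260 - 63444*1/36941 = -543/260 - 3732/2173 = -2150259/564980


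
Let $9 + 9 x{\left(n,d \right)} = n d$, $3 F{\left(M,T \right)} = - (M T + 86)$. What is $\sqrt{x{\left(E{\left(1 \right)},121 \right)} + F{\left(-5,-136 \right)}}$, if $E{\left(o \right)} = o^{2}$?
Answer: $\frac{i \sqrt{2186}}{3} \approx 15.585 i$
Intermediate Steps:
$F{\left(M,T \right)} = - \frac{86}{3} - \frac{M T}{3}$ ($F{\left(M,T \right)} = \frac{\left(-1\right) \left(M T + 86\right)}{3} = \frac{\left(-1\right) \left(86 + M T\right)}{3} = \frac{-86 - M T}{3} = - \frac{86}{3} - \frac{M T}{3}$)
$x{\left(n,d \right)} = -1 + \frac{d n}{9}$ ($x{\left(n,d \right)} = -1 + \frac{n d}{9} = -1 + \frac{d n}{9}$)
$\sqrt{x{\left(E{\left(1 \right)},121 \right)} + F{\left(-5,-136 \right)}} = \sqrt{\left(-1 + \frac{1}{9} \cdot 121 \cdot 1^{2}\right) - \left(\frac{86}{3} - - \frac{680}{3}\right)} = \sqrt{\left(-1 + \frac{1}{9} \cdot 121 \cdot 1\right) - \frac{766}{3}} = \sqrt{\left(-1 + \frac{121}{9}\right) - \frac{766}{3}} = \sqrt{\frac{112}{9} - \frac{766}{3}} = \sqrt{- \frac{2186}{9}} = \frac{i \sqrt{2186}}{3}$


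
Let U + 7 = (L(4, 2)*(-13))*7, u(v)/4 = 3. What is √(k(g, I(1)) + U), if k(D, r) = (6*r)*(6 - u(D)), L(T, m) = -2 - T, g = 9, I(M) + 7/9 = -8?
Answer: 3*√95 ≈ 29.240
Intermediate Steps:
I(M) = -79/9 (I(M) = -7/9 - 8 = -79/9)
u(v) = 12 (u(v) = 4*3 = 12)
U = 539 (U = -7 + ((-2 - 1*4)*(-13))*7 = -7 + ((-2 - 4)*(-13))*7 = -7 - 6*(-13)*7 = -7 + 78*7 = -7 + 546 = 539)
k(D, r) = -36*r (k(D, r) = (6*r)*(6 - 1*12) = (6*r)*(6 - 12) = (6*r)*(-6) = -36*r)
√(k(g, I(1)) + U) = √(-36*(-79/9) + 539) = √(316 + 539) = √855 = 3*√95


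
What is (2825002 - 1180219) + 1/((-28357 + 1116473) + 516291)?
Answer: 2638901358682/1604407 ≈ 1.6448e+6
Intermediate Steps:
(2825002 - 1180219) + 1/((-28357 + 1116473) + 516291) = 1644783 + 1/(1088116 + 516291) = 1644783 + 1/1604407 = 2638901358682/1604407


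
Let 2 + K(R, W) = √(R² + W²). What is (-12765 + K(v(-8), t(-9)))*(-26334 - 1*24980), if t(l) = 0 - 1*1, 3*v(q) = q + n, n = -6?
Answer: 655125838 - 51314*√205/3 ≈ 6.5488e+8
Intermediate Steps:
v(q) = -2 + q/3 (v(q) = (q - 6)/3 = (-6 + q)/3 = -2 + q/3)
t(l) = -1 (t(l) = 0 - 1 = -1)
K(R, W) = -2 + √(R² + W²)
(-12765 + K(v(-8), t(-9)))*(-26334 - 1*24980) = (-12765 + (-2 + √((-2 + (⅓)*(-8))² + (-1)²)))*(-26334 - 1*24980) = (-12765 + (-2 + √((-2 - 8/3)² + 1)))*(-26334 - 24980) = (-12765 + (-2 + √((-14/3)² + 1)))*(-51314) = (-12765 + (-2 + √(196/9 + 1)))*(-51314) = (-12765 + (-2 + √(205/9)))*(-51314) = (-12765 + (-2 + √205/3))*(-51314) = (-12767 + √205/3)*(-51314) = 655125838 - 51314*√205/3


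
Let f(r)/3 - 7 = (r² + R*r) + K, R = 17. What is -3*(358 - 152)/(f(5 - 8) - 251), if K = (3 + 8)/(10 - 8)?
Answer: 1236/679 ≈ 1.8203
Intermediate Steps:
K = 11/2 ≈ 5.5000
f(r) = 75/2 + 3*r² + 51*r (f(r) = 21 + 3*((r² + 17*r) + 11/2) = 21 + 3*(11/2 + r² + 17*r) = 21 + (33/2 + 3*r² + 51*r) = 75/2 + 3*r² + 51*r)
-3*(358 - 152)/(f(5 - 8) - 251) = -3*(358 - 152)/((75/2 + 3*(5 - 8)² + 51*(5 - 8)) - 251) = -618/((75/2 + 3*(-3)² + 51*(-3)) - 251) = -618/((75/2 + 3*9 - 153) - 251) = -618/((75/2 + 27 - 153) - 251) = -618/(-177/2 - 251) = -618/(-679/2) = -618*(-2)/679 = -3*(-412/679) = 1236/679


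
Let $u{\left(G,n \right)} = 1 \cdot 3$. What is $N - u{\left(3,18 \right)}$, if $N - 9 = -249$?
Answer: $-243$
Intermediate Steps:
$u{\left(G,n \right)} = 3$
$N = -240$ ($N = 9 - 249 = -240$)
$N - u{\left(3,18 \right)} = -240 - 3 = -243$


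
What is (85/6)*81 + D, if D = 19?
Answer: 2333/2 ≈ 1166.5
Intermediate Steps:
(85/6)*81 + D = (85/6)*81 + 19 = 2295/2 + 19 = 2333/2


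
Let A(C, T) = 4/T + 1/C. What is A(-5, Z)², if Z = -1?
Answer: 441/25 ≈ 17.640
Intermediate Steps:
A(C, T) = 1/C + 4/T (A(C, T) = 4/T + 1/C = 1/C + 4/T)
A(-5, Z)² = (1/(-5) + 4/(-1))² = (-⅕ + 4*(-1))² = (-⅕ - 4)² = (-21/5)² = 441/25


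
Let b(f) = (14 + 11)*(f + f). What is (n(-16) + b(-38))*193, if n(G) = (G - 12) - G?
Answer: -369016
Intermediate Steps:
b(f) = 50*f (b(f) = 25*(2*f) = 50*f)
n(G) = -12 (n(G) = (-12 + G) - G = -12)
(n(-16) + b(-38))*193 = (-12 + 50*(-38))*193 = (-12 - 1900)*193 = -1912*193 = -369016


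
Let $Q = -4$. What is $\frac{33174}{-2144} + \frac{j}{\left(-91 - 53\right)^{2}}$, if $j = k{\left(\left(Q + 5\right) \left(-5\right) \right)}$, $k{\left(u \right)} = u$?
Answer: $- \frac{21497087}{1389312} \approx -15.473$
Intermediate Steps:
$j = -5$ ($j = \left(-4 + 5\right) \left(-5\right) = 1 \left(-5\right) = -5$)
$\frac{33174}{-2144} + \frac{j}{\left(-91 - 53\right)^{2}} = \frac{33174}{-2144} - \frac{5}{\left(-91 - 53\right)^{2}} = 33174 \left(- \frac{1}{2144}\right) - \frac{5}{\left(-144\right)^{2}} = - \frac{16587}{1072} - \frac{5}{20736} = - \frac{21497087}{1389312}$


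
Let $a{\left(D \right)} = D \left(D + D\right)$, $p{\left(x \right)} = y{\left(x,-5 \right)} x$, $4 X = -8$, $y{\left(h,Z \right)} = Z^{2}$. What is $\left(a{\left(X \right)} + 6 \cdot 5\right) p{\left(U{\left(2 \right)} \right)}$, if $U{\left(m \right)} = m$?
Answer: $1900$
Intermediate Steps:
$X = -2$ ($X = \frac{1}{4} \left(-8\right) = -2$)
$p{\left(x \right)} = 25 x$ ($p{\left(x \right)} = \left(-5\right)^{2} x = 25 x$)
$a{\left(D \right)} = 2 D^{2}$ ($a{\left(D \right)} = D 2 D = 2 D^{2}$)
$\left(a{\left(X \right)} + 6 \cdot 5\right) p{\left(U{\left(2 \right)} \right)} = \left(2 \left(-2\right)^{2} + 6 \cdot 5\right) 25 \cdot 2 = \left(2 \cdot 4 + 30\right) 50 = \left(8 + 30\right) 50 = 38 \cdot 50 = 1900$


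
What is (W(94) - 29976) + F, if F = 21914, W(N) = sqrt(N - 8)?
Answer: -8062 + sqrt(86) ≈ -8052.7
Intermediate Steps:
W(N) = sqrt(-8 + N)
(W(94) - 29976) + F = (sqrt(-8 + 94) - 29976) + 21914 = (sqrt(86) - 29976) + 21914 = (-29976 + sqrt(86)) + 21914 = -8062 + sqrt(86)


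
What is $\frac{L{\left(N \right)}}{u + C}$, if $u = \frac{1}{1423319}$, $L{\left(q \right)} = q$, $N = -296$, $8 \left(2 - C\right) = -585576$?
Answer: $- \frac{210651212}{52092763741} \approx -0.0040438$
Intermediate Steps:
$C = 73199$ ($C = 2 - -73197 = 2 + 73197 = 73199$)
$u = \frac{1}{1423319} \approx 7.0258 \cdot 10^{-7}$
$\frac{L{\left(N \right)}}{u + C} = - \frac{296}{\frac{1}{1423319} + 73199} = - \frac{296}{\frac{104185527482}{1423319}} = \left(-296\right) \frac{1423319}{104185527482} = - \frac{210651212}{52092763741}$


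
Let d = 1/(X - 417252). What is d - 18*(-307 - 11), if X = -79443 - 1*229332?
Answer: 4155778547/726027 ≈ 5724.0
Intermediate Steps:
X = -308775 (X = -79443 - 229332 = -308775)
d = -1/726027 (d = 1/(-308775 - 417252) = 1/(-726027) = -1/726027 ≈ -1.3774e-6)
d - 18*(-307 - 11) = -1/726027 - 18*(-307 - 11) = -1/726027 - 18*(-318) = -1/726027 + 5724 = 4155778547/726027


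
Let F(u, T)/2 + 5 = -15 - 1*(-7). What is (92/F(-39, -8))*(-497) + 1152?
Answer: 37838/13 ≈ 2910.6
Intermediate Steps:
F(u, T) = -26 (F(u, T) = -10 + 2*(-15 - 1*(-7)) = -10 + 2*(-15 + 7) = -10 + 2*(-8) = -10 - 16 = -26)
(92/F(-39, -8))*(-497) + 1152 = (92/(-26))*(-497) + 1152 = (92*(-1/26))*(-497) + 1152 = -46/13*(-497) + 1152 = 22862/13 + 1152 = 37838/13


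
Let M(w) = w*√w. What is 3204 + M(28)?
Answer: 3204 + 56*√7 ≈ 3352.2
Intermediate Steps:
M(w) = w^(3/2)
3204 + M(28) = 3204 + 28^(3/2) = 3204 + 56*√7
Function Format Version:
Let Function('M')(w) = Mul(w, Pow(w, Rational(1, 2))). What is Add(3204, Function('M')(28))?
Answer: Add(3204, Mul(56, Pow(7, Rational(1, 2)))) ≈ 3352.2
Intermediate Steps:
Function('M')(w) = Pow(w, Rational(3, 2))
Add(3204, Function('M')(28)) = Add(3204, Pow(28, Rational(3, 2))) = Add(3204, Mul(56, Pow(7, Rational(1, 2))))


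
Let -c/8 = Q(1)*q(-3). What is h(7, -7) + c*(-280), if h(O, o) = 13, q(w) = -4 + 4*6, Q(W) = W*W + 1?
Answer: 89613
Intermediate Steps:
Q(W) = 1 + W**2 (Q(W) = W**2 + 1 = 1 + W**2)
q(w) = 20 (q(w) = -4 + 24 = 20)
c = -320 (c = -8*(1 + 1**2)*20 = -8*(1 + 1)*20 = -16*20 = -8*40 = -320)
h(7, -7) + c*(-280) = 13 - 320*(-280) = 13 + 89600 = 89613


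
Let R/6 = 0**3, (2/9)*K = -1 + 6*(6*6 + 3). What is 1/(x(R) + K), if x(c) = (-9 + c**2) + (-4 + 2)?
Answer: 2/2075 ≈ 0.00096386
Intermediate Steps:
K = 2097/2 (K = 9*(-1 + 6*(6*6 + 3))/2 = 9*(-1 + 6*(36 + 3))/2 = 9*(-1 + 6*39)/2 = 9*(-1 + 234)/2 = (9/2)*233 = 2097/2 ≈ 1048.5)
R = 0 (R = 6*0**3 = 6*0 = 0)
x(c) = -11 + c**2 (x(c) = (-9 + c**2) - 2 = -11 + c**2)
1/(x(R) + K) = 1/((-11 + 0**2) + 2097/2) = 1/((-11 + 0) + 2097/2) = 1/(-11 + 2097/2) = 1/(2075/2) = 2/2075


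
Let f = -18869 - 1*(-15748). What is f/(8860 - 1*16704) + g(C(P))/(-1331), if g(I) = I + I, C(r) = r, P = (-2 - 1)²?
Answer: 4012859/10440364 ≈ 0.38436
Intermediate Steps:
P = 9 (P = (-3)² = 9)
f = -3121 (f = -18869 + 15748 = -3121)
g(I) = 2*I
f/(8860 - 1*16704) + g(C(P))/(-1331) = -3121/(8860 - 1*16704) + (2*9)/(-1331) = -3121/(8860 - 16704) + 18*(-1/1331) = -3121/(-7844) - 18/1331 = -3121*(-1/7844) - 18/1331 = 3121/7844 - 18/1331 = 4012859/10440364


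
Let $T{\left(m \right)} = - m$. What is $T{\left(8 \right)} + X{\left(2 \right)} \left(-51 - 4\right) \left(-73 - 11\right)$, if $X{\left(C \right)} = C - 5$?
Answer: $-13868$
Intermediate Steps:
$X{\left(C \right)} = -5 + C$
$T{\left(8 \right)} + X{\left(2 \right)} \left(-51 - 4\right) \left(-73 - 11\right) = \left(-1\right) 8 + \left(-5 + 2\right) \left(-51 - 4\right) \left(-73 - 11\right) = -8 - 3 \left(\left(-55\right) \left(-84\right)\right) = -8 - 13860 = -13868$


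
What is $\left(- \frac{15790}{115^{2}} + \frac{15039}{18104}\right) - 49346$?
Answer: $- \frac{2362954551957}{47885080} \approx -49346.0$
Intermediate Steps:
$\left(- \frac{15790}{115^{2}} + \frac{15039}{18104}\right) - 49346 = \left(- \frac{15790}{13225} + 15039 \cdot \frac{1}{18104}\right) - 49346 = \left(\left(-15790\right) \frac{1}{13225} + \frac{15039}{18104}\right) - 49346 = \left(- \frac{3158}{2645} + \frac{15039}{18104}\right) - 49346 = - \frac{17394277}{47885080} - 49346 = - \frac{2362954551957}{47885080}$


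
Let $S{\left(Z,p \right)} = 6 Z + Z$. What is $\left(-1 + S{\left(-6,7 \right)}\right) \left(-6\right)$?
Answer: $258$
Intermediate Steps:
$S{\left(Z,p \right)} = 7 Z$
$\left(-1 + S{\left(-6,7 \right)}\right) \left(-6\right) = \left(-1 + 7 \left(-6\right)\right) \left(-6\right) = \left(-1 - 42\right) \left(-6\right) = \left(-43\right) \left(-6\right) = 258$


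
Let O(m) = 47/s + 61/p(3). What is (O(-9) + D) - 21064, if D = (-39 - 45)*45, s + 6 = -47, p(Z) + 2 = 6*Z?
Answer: -21065231/848 ≈ -24841.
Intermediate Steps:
p(Z) = -2 + 6*Z
s = -53 (s = -6 - 47 = -53)
D = -3780 (D = -84*45 = -3780)
O(m) = 2481/848 (O(m) = 47/(-53) + 61/(-2 + 6*3) = 47*(-1/53) + 61/(-2 + 18) = -47/53 + 61/16 = 2481/848)
(O(-9) + D) - 21064 = (2481/848 - 3780) - 21064 = -3202959/848 - 21064 = -21065231/848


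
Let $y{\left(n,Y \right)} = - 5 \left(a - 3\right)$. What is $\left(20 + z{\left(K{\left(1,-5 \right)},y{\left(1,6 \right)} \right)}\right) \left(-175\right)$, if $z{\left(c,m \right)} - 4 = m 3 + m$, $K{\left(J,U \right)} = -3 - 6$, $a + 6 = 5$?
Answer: $-18200$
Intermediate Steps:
$a = -1$ ($a = -6 + 5 = -1$)
$y{\left(n,Y \right)} = 20$ ($y{\left(n,Y \right)} = - 5 \left(-1 - 3\right) = \left(-5\right) \left(-4\right) = 20$)
$K{\left(J,U \right)} = -9$ ($K{\left(J,U \right)} = -3 - 6 = -9$)
$z{\left(c,m \right)} = 4 + 4 m$ ($z{\left(c,m \right)} = 4 + \left(m 3 + m\right) = 4 + \left(3 m + m\right) = 4 + 4 m$)
$\left(20 + z{\left(K{\left(1,-5 \right)},y{\left(1,6 \right)} \right)}\right) \left(-175\right) = \left(20 + \left(4 + 4 \cdot 20\right)\right) \left(-175\right) = \left(20 + \left(4 + 80\right)\right) \left(-175\right) = \left(20 + 84\right) \left(-175\right) = 104 \left(-175\right) = -18200$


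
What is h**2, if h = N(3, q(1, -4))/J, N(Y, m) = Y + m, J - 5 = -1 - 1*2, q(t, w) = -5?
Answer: 1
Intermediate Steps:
J = 2 (J = 5 + (-1 - 1*2) = 5 + (-1 - 2) = 5 - 3 = 2)
h = -1 (h = (3 - 5)/2 = -2*1/2 = -1)
h**2 = (-1)**2 = 1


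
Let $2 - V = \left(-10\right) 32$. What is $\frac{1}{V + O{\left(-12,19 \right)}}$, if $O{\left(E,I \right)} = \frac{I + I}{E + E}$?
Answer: $\frac{12}{3845} \approx 0.0031209$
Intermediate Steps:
$V = 322$ ($V = 2 - \left(-10\right) 32 = 2 - -320 = 2 + 320 = 322$)
$O{\left(E,I \right)} = \frac{I}{E}$ ($O{\left(E,I \right)} = \frac{2 I}{2 E} = 2 I \frac{1}{2 E} = \frac{I}{E}$)
$\frac{1}{V + O{\left(-12,19 \right)}} = \frac{1}{322 + \frac{19}{-12}} = \frac{1}{322 + 19 \left(- \frac{1}{12}\right)} = \frac{1}{322 - \frac{19}{12}} = \frac{1}{\frac{3845}{12}} = \frac{12}{3845}$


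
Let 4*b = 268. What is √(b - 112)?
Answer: 3*I*√5 ≈ 6.7082*I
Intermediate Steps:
b = 67 (b = (¼)*268 = 67)
√(b - 112) = √(67 - 112) = √(-45) = 3*I*√5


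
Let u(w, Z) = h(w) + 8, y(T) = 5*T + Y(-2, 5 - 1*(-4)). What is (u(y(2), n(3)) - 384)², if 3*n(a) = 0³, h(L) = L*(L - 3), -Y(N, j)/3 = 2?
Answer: 138384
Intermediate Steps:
Y(N, j) = -6 (Y(N, j) = -3*2 = -6)
y(T) = -6 + 5*T (y(T) = 5*T - 6 = -6 + 5*T)
h(L) = L*(-3 + L)
n(a) = 0 (n(a) = (⅓)*0³ = (⅓)*0 = 0)
u(w, Z) = 8 + w*(-3 + w) (u(w, Z) = w*(-3 + w) + 8 = 8 + w*(-3 + w))
(u(y(2), n(3)) - 384)² = ((8 + (-6 + 5*2)*(-3 + (-6 + 5*2))) - 384)² = ((8 + (-6 + 10)*(-3 + (-6 + 10))) - 384)² = ((8 + 4*(-3 + 4)) - 384)² = ((8 + 4*1) - 384)² = ((8 + 4) - 384)² = (12 - 384)² = (-372)² = 138384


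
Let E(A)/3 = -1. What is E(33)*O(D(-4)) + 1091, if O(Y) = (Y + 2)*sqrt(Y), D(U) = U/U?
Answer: 1082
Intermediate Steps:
E(A) = -3 (E(A) = 3*(-1) = -3)
D(U) = 1
O(Y) = sqrt(Y)*(2 + Y) (O(Y) = (2 + Y)*sqrt(Y) = sqrt(Y)*(2 + Y))
E(33)*O(D(-4)) + 1091 = -3*sqrt(1)*(2 + 1) + 1091 = -3*3 + 1091 = -9 + 1091 = 1082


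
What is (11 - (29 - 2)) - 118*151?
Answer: -17834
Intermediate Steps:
(11 - (29 - 2)) - 118*151 = (11 - 1*27) - 17818 = (11 - 27) - 17818 = -16 - 17818 = -17834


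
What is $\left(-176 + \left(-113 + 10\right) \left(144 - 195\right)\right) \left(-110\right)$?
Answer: $-558470$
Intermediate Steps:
$\left(-176 + \left(-113 + 10\right) \left(144 - 195\right)\right) \left(-110\right) = \left(-176 - -5253\right) \left(-110\right) = \left(-176 + 5253\right) \left(-110\right) = 5077 \left(-110\right) = -558470$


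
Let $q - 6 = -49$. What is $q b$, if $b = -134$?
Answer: $5762$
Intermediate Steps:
$q = -43$ ($q = 6 - 49 = -43$)
$q b = \left(-43\right) \left(-134\right) = 5762$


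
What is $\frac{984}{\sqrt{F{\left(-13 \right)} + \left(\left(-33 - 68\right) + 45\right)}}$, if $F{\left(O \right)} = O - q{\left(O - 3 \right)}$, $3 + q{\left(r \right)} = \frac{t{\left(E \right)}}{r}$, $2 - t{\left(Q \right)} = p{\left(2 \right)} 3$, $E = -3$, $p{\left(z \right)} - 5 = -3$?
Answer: $- \frac{1968 i \sqrt{265}}{265} \approx - 120.89 i$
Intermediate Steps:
$p{\left(z \right)} = 2$ ($p{\left(z \right)} = 5 - 3 = 2$)
$t{\left(Q \right)} = -4$ ($t{\left(Q \right)} = 2 - 2 \cdot 3 = 2 - 6 = -4$)
$q{\left(r \right)} = -3 - \frac{4}{r}$
$F{\left(O \right)} = 3 + O + \frac{4}{-3 + O}$ ($F{\left(O \right)} = O - \left(-3 - \frac{4}{O - 3}\right) = O - \left(-3 - \frac{4}{-3 + O}\right) = O + \left(3 + \frac{4}{-3 + O}\right) = 3 + O + \frac{4}{-3 + O}$)
$\frac{984}{\sqrt{F{\left(-13 \right)} + \left(\left(-33 - 68\right) + 45\right)}} = \frac{984}{\sqrt{\frac{-5 + \left(-13\right)^{2}}{-3 - 13} + \left(\left(-33 - 68\right) + 45\right)}} = \frac{984}{\sqrt{\frac{-5 + 169}{-16} + \left(-101 + 45\right)}} = \frac{984}{\sqrt{\left(- \frac{1}{16}\right) 164 - 56}} = \frac{984}{\sqrt{- \frac{41}{4} - 56}} = \frac{984}{\sqrt{- \frac{265}{4}}} = \frac{984}{\frac{1}{2} i \sqrt{265}} = 984 \left(- \frac{2 i \sqrt{265}}{265}\right) = - \frac{1968 i \sqrt{265}}{265}$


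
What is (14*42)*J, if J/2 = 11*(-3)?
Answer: -38808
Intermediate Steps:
J = -66 (J = 2*(11*(-3)) = 2*(-33) = -66)
(14*42)*J = (14*42)*(-66) = 588*(-66) = -38808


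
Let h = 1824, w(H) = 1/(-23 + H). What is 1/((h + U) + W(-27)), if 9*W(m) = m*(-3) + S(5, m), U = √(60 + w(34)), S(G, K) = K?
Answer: 20130/36837239 - √7271/36837239 ≈ 0.00054414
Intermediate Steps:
U = √7271/11 (U = √(60 + 1/(-23 + 34)) = √(60 + 1/11) = √(661/11) = √7271/11 ≈ 7.7518)
W(m) = -2*m/9 (W(m) = (m*(-3) + m)/9 = (-3*m + m)/9 = (-2*m)/9 = -2*m/9)
1/((h + U) + W(-27)) = 1/((1824 + √7271/11) - 2/9*(-27)) = 1/((1824 + √7271/11) + 6) = 1/(1830 + √7271/11)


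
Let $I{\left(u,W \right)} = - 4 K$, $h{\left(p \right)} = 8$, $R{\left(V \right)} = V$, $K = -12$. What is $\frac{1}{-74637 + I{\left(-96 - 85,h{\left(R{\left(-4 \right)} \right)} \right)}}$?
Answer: $- \frac{1}{74589} \approx -1.3407 \cdot 10^{-5}$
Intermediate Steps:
$I{\left(u,W \right)} = 48$ ($I{\left(u,W \right)} = \left(-4\right) \left(-12\right) = 48$)
$\frac{1}{-74637 + I{\left(-96 - 85,h{\left(R{\left(-4 \right)} \right)} \right)}} = \frac{1}{-74637 + 48} = \frac{1}{-74589} = - \frac{1}{74589}$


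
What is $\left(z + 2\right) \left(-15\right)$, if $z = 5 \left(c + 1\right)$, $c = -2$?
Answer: $45$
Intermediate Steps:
$z = -5$ ($z = 5 \left(-2 + 1\right) = 5 \left(-1\right) = -5$)
$\left(z + 2\right) \left(-15\right) = \left(-5 + 2\right) \left(-15\right) = \left(-3\right) \left(-15\right) = 45$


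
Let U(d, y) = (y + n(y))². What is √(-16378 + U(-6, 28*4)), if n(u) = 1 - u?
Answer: I*√16377 ≈ 127.97*I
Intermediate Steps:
U(d, y) = 1 (U(d, y) = (y + (1 - y))² = 1² = 1)
√(-16378 + U(-6, 28*4)) = √(-16378 + 1) = √(-16377) = I*√16377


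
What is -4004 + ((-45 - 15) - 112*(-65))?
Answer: 3216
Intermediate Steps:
-4004 + ((-45 - 15) - 112*(-65)) = -4004 + (-60 + 7280) = -4004 + 7220 = 3216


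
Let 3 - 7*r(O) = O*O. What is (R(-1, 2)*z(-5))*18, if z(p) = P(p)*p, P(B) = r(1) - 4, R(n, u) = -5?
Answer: -11700/7 ≈ -1671.4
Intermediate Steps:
r(O) = 3/7 - O²/7 (r(O) = 3/7 - O*O/7 = 3/7 - O²/7)
P(B) = -26/7 (P(B) = (3/7 - ⅐*1²) - 4 = (3/7 - ⅐*1) - 4 = (3/7 - ⅐) - 4 = 2/7 - 4 = -26/7)
z(p) = -26*p/7
(R(-1, 2)*z(-5))*18 = -(-130)*(-5)/7*18 = -5*130/7*18 = -650/7*18 = -11700/7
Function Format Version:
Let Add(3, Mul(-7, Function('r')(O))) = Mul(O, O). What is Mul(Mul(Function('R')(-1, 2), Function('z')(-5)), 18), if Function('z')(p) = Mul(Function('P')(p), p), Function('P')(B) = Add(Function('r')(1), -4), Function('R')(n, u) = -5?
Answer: Rational(-11700, 7) ≈ -1671.4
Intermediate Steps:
Function('r')(O) = Add(Rational(3, 7), Mul(Rational(-1, 7), Pow(O, 2))) (Function('r')(O) = Add(Rational(3, 7), Mul(Rational(-1, 7), Mul(O, O))) = Add(Rational(3, 7), Mul(Rational(-1, 7), Pow(O, 2))))
Function('P')(B) = Rational(-26, 7) (Function('P')(B) = Add(Add(Rational(3, 7), Mul(Rational(-1, 7), Pow(1, 2))), -4) = Add(Add(Rational(3, 7), Mul(Rational(-1, 7), 1)), -4) = Add(Add(Rational(3, 7), Rational(-1, 7)), -4) = Add(Rational(2, 7), -4) = Rational(-26, 7))
Function('z')(p) = Mul(Rational(-26, 7), p)
Mul(Mul(Function('R')(-1, 2), Function('z')(-5)), 18) = Mul(Mul(-5, Mul(Rational(-26, 7), -5)), 18) = Mul(Mul(-5, Rational(130, 7)), 18) = Mul(Rational(-650, 7), 18) = Rational(-11700, 7)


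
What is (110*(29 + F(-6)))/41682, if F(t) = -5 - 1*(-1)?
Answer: 1375/20841 ≈ 0.065976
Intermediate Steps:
F(t) = -4 (F(t) = -5 + 1 = -4)
(110*(29 + F(-6)))/41682 = (110*(29 - 4))/41682 = (110*25)*(1/41682) = 2750*(1/41682) = 1375/20841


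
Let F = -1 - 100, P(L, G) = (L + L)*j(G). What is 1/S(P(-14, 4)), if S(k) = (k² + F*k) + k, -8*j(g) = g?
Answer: -1/1204 ≈ -0.00083056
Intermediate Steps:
j(g) = -g/8
P(L, G) = -G*L/4 (P(L, G) = (L + L)*(-G/8) = (2*L)*(-G/8) = -G*L/4)
F = -101
S(k) = k² - 100*k (S(k) = (k² - 101*k) + k = k² - 100*k)
1/S(P(-14, 4)) = 1/((-¼*4*(-14))*(-100 - ¼*4*(-14))) = 1/(14*(-100 + 14)) = 1/(14*(-86)) = 1/(-1204) = -1/1204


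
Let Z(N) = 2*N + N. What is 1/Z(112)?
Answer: 1/336 ≈ 0.0029762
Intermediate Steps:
Z(N) = 3*N
1/Z(112) = 1/(3*112) = 1/336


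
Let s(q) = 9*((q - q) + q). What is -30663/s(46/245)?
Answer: -834715/46 ≈ -18146.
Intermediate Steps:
s(q) = 9*q (s(q) = 9*(0 + q) = 9*q)
-30663/s(46/245) = -30663/(9*(46/245)) = -30663/414/245 = -30663*245/414 = -834715/46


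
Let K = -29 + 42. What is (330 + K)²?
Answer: 117649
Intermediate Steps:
K = 13
(330 + K)² = (330 + 13)² = 343² = 117649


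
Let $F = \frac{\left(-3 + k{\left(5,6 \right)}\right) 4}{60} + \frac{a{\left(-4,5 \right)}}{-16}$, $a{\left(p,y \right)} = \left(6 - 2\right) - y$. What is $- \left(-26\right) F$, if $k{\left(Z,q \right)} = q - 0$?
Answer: $\frac{273}{40} \approx 6.825$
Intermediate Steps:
$k{\left(Z,q \right)} = q$ ($k{\left(Z,q \right)} = q + 0 = q$)
$a{\left(p,y \right)} = 4 - y$
$F = \frac{21}{80}$ ($F = \frac{\left(-3 + 6\right) 4}{60} + \frac{4 - 5}{-16} = 3 \cdot 4 \cdot \frac{1}{60} + \left(4 - 5\right) \left(- \frac{1}{16}\right) = 12 \cdot \frac{1}{60} - - \frac{1}{16} = \frac{1}{5} + \frac{1}{16} = \frac{21}{80} \approx 0.2625$)
$- \left(-26\right) F = - \frac{\left(-26\right) 21}{80} = \left(-1\right) \left(- \frac{273}{40}\right) = \frac{273}{40}$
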